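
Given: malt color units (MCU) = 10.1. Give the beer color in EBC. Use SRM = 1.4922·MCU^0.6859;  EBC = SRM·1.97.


SRM = 1.4922·10.1^0.6859 = 7.2894
EBC = 7.2894·1.97

14.3601 EBC


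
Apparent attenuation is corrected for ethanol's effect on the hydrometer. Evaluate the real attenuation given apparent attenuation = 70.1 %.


RA = AA · 0.8192
RA = 70.1 · 0.8192

57.4259 %


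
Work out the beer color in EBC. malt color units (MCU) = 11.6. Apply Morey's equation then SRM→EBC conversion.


SRM = 1.4922·MCU^0.6859;  EBC = SRM·1.97
SRM = 1.4922·11.6^0.6859 = 8.0157
EBC = 8.0157·1.97

15.7908 EBC


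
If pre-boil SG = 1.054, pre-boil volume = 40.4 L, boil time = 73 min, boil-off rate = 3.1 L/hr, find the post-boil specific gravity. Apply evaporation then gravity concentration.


V_post = V_pre − rate·(t/60);  SG_post = 1 + (SG_pre−1)·V_pre/V_post
V_post = 40.4 − 3.1·(73/60) = 36.6283
SG_post = 1 + (1.054 − 1)·40.4/36.6283

1.0596


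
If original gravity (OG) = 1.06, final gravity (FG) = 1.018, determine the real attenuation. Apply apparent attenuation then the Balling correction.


AA = (OG−FG)/(OG−1)·100;  RA = AA·0.8192
AA = (1.06 − 1.018)/(1.06 − 1)·100 = 70.0000
RA = 70.0000·0.8192

57.3440 %


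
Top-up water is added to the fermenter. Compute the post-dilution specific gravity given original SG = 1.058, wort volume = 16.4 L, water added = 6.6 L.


SG_new = 1 + (SG_old − 1)·V_old/(V_old + V_water)
pts = (1.058 − 1)·1000·16.4/(16.4 + 6.6) = 41.3565
SG_new = 1 + 41.3565/1000

1.0414


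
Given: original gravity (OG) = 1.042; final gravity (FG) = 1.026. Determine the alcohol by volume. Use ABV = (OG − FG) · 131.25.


ABV = (1.042 − 1.026) · 131.25

2.1000 % ABV


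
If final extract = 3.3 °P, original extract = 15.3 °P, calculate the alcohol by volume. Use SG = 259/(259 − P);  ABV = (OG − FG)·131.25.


OG = 259/(259 − 15.3) = 1.0628
FG = 259/(259 − 3.3) = 1.0129
ABV = (1.0628 − 1.0129)·131.25

6.5463 % ABV


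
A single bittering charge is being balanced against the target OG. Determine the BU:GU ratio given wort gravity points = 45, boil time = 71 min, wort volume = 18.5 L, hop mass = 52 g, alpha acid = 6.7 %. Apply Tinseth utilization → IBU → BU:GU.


U = 1.65·0.000125^(GP/1000)·(1−e^(−0.04t))/4.15;  IBU = (α/100)·m·U·1000/V;  BU:GU = IBU/GP
U = 1.65·0.000125^(45/1000)·(1−e^(−0.04·71))/4.15 = 0.2498
IBU = (6.7/100)·52·0.2498·1000/18.5 = 47.0498
BU:GU = 47.0498/45

1.0456


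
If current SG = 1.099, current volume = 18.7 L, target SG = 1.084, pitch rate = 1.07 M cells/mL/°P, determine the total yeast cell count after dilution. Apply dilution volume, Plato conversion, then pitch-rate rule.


V_w = V·((SG_c−1)/(SG_t−1)−1);  °P = 259 − 259/SG_t;  cells = rate·(V+V_w)·°P
V_w = 18.7·((1.099−1)/(1.084−1)−1) = 3.3393
V_final = 18.7 + 3.3393 = 22.0393
°P = 259 − 259/1.084 = 20.0701
cells = 1.07·22.0393·20.0701

473.2941 billion cells


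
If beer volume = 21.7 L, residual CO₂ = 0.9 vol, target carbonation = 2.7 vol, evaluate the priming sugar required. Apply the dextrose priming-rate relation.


sugar = (target − residual)·4.0·V
sugar = (2.7 − 0.9)·4.0·21.7

156.2400 g


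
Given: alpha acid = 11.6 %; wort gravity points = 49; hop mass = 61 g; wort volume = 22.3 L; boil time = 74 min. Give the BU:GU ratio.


U = 1.65·0.000125^(GP/1000)·(1−e^(−0.04t))/4.15;  IBU = (α/100)·m·U·1000/V;  BU:GU = IBU/GP
U = 1.65·0.000125^(49/1000)·(1−e^(−0.04·74))/4.15 = 0.2427
IBU = (11.6/100)·61·0.2427·1000/22.3 = 77.0121
BU:GU = 77.0121/49

1.5717


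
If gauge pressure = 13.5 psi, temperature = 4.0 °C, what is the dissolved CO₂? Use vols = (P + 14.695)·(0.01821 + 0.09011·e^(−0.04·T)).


vols = (13.5 + 14.695)·(0.01821 + 0.09011·e^(−0.04·4.0))

2.6784 volumes


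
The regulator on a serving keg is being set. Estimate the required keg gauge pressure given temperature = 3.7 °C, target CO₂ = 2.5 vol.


psi = vols/(0.01821 + 0.09011·e^(−0.04·T)) − 14.695
psi = 2.5/(0.01821 + 0.09011·e^(−0.04·3.7)) − 14.695

11.3674 psi


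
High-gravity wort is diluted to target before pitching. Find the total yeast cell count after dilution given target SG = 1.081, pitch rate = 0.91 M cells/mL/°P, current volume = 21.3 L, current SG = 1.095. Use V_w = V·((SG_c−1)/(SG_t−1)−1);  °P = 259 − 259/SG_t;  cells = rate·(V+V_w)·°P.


V_w = 21.3·((1.095−1)/(1.081−1)−1) = 3.6815
V_final = 21.3 + 3.6815 = 24.9815
°P = 259 − 259/1.081 = 19.4070
cells = 0.91·24.9815·19.4070

441.1829 billion cells


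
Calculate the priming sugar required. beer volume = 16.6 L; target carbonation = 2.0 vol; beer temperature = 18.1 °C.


residual = 14.695·(0.01821 + 0.09011·e^(−0.04·T));  sugar = (target − residual)·4.0·V
residual = 14.695·(0.01821 + 0.09011·e^(−0.04·18.1)) = 0.9096
sugar = (2.0 − 0.9096)·4.0·16.6

72.4050 g


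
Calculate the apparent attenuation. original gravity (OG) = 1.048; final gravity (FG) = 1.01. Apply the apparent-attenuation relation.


AA = (OG − FG)/(OG − 1) · 100
AA = (1.048 − 1.01)/(1.048 − 1) · 100

79.1667 %


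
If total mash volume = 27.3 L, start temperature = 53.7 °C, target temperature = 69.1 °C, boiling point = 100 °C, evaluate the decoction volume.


V_dec = V_total·(T_target − T_start)/(T_boil − T_start)
V_dec = 27.3·(69.1 − 53.7)/(100 − 53.7)

9.0803 L


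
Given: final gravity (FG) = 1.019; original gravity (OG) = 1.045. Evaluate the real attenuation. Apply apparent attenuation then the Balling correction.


AA = (OG−FG)/(OG−1)·100;  RA = AA·0.8192
AA = (1.045 − 1.019)/(1.045 − 1)·100 = 57.7778
RA = 57.7778·0.8192

47.3316 %


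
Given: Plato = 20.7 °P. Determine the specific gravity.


SG = 259/(259 − P)
SG = 259/(259 − 20.7)

1.0869


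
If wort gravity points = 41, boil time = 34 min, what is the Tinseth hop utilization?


U = 1.65·0.000125^(GP/1000) · (1 − e^(−0.04·t))/4.15
bigness = 1.65·0.000125^(41/1000) = 1.1415
boil_factor = (1 − e^(−0.04·34))/4.15 = 0.1791
U = 1.1415 · 0.1791

0.2045


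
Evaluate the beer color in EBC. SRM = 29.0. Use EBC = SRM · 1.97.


EBC = 29.0 · 1.97

57.1300 EBC


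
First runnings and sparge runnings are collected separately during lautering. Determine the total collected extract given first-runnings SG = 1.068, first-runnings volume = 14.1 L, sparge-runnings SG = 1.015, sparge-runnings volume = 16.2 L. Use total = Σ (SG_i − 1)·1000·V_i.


first = (1.068 − 1)·1000·14.1 = 958.8000
sparge = (1.015 − 1)·1000·16.2 = 243.0000
total = 958.8000 + 243.0000

1201.8000 gravity·L


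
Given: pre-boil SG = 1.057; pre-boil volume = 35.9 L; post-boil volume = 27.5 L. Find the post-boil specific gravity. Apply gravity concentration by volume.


SG_post = 1 + (SG_pre − 1)·V_pre/V_post
pts_pre = (1.057 − 1)·1000 = 57.0000
pts_post = 57.0000·35.9/27.5 = 74.4109
SG_post = 1 + 74.4109/1000

1.0744


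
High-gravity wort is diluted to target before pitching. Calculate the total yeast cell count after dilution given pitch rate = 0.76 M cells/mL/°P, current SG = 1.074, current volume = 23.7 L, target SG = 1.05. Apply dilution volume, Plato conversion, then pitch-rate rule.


V_w = V·((SG_c−1)/(SG_t−1)−1);  °P = 259 − 259/SG_t;  cells = rate·(V+V_w)·°P
V_w = 23.7·((1.074−1)/(1.05−1)−1) = 11.3760
V_final = 23.7 + 11.3760 = 35.0760
°P = 259 − 259/1.05 = 12.3333
cells = 0.76·35.0760·12.3333

328.7790 billion cells


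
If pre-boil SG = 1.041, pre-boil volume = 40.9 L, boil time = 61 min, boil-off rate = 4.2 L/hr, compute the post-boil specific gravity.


V_post = V_pre − rate·(t/60);  SG_post = 1 + (SG_pre−1)·V_pre/V_post
V_post = 40.9 − 4.2·(61/60) = 36.6300
SG_post = 1 + (1.041 − 1)·40.9/36.6300

1.0458


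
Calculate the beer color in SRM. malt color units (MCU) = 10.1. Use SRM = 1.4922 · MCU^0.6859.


SRM = 1.4922 · 10.1^0.6859

7.2894 SRM


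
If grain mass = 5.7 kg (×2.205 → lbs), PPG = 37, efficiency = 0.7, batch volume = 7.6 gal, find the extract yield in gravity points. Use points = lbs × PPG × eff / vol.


lbs = 5.7 × 2.205 = 12.5685
points = 12.5685 × 37 × 0.7 / 7.6

42.8321 points


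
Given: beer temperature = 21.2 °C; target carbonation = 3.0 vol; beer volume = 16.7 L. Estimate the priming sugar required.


residual = 14.695·(0.01821 + 0.09011·e^(−0.04·T));  sugar = (target − residual)·4.0·V
residual = 14.695·(0.01821 + 0.09011·e^(−0.04·21.2)) = 0.8347
sugar = (3.0 − 0.8347)·4.0·16.7

144.6422 g


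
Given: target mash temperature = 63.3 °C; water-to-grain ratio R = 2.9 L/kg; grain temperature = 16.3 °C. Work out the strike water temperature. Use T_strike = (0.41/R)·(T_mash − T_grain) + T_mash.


T_strike = (0.41/2.9)·(63.3 − 16.3) + 63.3

69.9448 °C


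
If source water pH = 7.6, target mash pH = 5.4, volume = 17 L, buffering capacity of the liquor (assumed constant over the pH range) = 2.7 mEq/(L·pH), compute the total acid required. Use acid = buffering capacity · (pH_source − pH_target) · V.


acid = 2.7 · (7.6 − 5.4) · 17

100.9800 mEq


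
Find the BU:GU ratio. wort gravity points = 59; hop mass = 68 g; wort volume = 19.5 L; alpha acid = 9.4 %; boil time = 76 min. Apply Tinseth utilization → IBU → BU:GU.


U = 1.65·0.000125^(GP/1000)·(1−e^(−0.04t))/4.15;  IBU = (α/100)·m·U·1000/V;  BU:GU = IBU/GP
U = 1.65·0.000125^(59/1000)·(1−e^(−0.04·76))/4.15 = 0.2228
IBU = (9.4/100)·68·0.2228·1000/19.5 = 73.0244
BU:GU = 73.0244/59

1.2377


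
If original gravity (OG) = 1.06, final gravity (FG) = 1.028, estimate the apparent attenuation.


AA = (OG − FG)/(OG − 1) · 100
AA = (1.06 − 1.028)/(1.06 − 1) · 100

53.3333 %


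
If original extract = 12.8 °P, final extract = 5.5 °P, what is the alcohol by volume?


SG = 259/(259 − P);  ABV = (OG − FG)·131.25
OG = 259/(259 − 12.8) = 1.0520
FG = 259/(259 − 5.5) = 1.0217
ABV = (1.0520 − 1.0217)·131.25

3.9761 % ABV


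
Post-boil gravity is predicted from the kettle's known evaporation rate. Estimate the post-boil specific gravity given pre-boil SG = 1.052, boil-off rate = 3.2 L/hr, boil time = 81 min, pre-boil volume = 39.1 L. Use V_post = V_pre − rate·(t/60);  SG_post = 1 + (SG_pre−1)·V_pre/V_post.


V_post = 39.1 − 3.2·(81/60) = 34.7800
SG_post = 1 + (1.052 − 1)·39.1/34.7800

1.0585


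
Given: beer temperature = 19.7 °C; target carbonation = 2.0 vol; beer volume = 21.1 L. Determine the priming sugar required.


residual = 14.695·(0.01821 + 0.09011·e^(−0.04·T));  sugar = (target − residual)·4.0·V
residual = 14.695·(0.01821 + 0.09011·e^(−0.04·19.7)) = 0.8698
sugar = (2.0 − 0.8698)·4.0·21.1

95.3918 g


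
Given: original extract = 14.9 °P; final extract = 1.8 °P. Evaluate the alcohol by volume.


SG = 259/(259 − P);  ABV = (OG − FG)·131.25
OG = 259/(259 − 14.9) = 1.0610
FG = 259/(259 − 1.8) = 1.0070
ABV = (1.0610 − 1.0070)·131.25

7.0930 % ABV


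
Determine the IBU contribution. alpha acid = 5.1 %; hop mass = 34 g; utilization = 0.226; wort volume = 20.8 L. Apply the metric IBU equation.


IBU = (α/100)·mass·U·1000 / V
IBU = (5.1/100)·34·0.226·1000 / 20.8

18.8406 IBU


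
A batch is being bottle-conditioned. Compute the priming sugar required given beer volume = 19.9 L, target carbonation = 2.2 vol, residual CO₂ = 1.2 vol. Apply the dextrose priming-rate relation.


sugar = (target − residual)·4.0·V
sugar = (2.2 − 1.2)·4.0·19.9

79.6000 g


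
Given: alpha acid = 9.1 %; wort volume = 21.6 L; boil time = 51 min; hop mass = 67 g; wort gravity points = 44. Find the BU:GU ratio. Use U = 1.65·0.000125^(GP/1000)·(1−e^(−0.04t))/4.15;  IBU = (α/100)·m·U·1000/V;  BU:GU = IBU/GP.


U = 1.65·0.000125^(44/1000)·(1−e^(−0.04·51))/4.15 = 0.2329
IBU = (9.1/100)·67·0.2329·1000/21.6 = 65.7457
BU:GU = 65.7457/44

1.4942


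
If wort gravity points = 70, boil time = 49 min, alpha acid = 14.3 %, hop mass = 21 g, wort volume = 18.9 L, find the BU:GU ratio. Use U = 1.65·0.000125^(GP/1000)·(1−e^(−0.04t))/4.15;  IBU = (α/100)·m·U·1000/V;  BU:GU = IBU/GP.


U = 1.65·0.000125^(70/1000)·(1−e^(−0.04·49))/4.15 = 0.1821
IBU = (14.3/100)·21·0.1821·1000/18.9 = 28.9320
BU:GU = 28.9320/70

0.4133


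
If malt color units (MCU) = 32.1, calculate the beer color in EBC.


SRM = 1.4922·MCU^0.6859;  EBC = SRM·1.97
SRM = 1.4922·32.1^0.6859 = 16.1116
EBC = 16.1116·1.97

31.7399 EBC


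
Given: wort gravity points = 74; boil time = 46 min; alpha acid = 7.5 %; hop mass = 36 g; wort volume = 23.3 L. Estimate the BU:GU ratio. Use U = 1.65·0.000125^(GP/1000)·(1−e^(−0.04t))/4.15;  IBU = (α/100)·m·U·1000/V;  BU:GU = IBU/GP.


U = 1.65·0.000125^(74/1000)·(1−e^(−0.04·46))/4.15 = 0.1720
IBU = (7.5/100)·36·0.1720·1000/23.3 = 19.9299
BU:GU = 19.9299/74

0.2693


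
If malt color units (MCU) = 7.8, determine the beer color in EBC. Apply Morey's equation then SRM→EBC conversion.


SRM = 1.4922·MCU^0.6859;  EBC = SRM·1.97
SRM = 1.4922·7.8^0.6859 = 6.1054
EBC = 6.1054·1.97

12.0277 EBC


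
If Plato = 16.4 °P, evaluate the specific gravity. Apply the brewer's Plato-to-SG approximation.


SG = 259/(259 − P)
SG = 259/(259 − 16.4)

1.0676


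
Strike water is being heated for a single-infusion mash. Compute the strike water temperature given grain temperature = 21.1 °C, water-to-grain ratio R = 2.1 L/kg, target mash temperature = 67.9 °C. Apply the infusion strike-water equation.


T_strike = (0.41/R)·(T_mash − T_grain) + T_mash
T_strike = (0.41/2.1)·(67.9 − 21.1) + 67.9

77.0371 °C


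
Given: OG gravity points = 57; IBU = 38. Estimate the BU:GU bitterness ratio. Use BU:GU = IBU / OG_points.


BU:GU = 38 / 57

0.6667


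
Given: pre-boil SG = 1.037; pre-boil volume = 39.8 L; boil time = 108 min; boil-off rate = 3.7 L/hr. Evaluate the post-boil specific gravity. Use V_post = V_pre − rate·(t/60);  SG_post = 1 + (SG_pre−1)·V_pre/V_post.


V_post = 39.8 − 3.7·(108/60) = 33.1400
SG_post = 1 + (1.037 − 1)·39.8/33.1400

1.0444


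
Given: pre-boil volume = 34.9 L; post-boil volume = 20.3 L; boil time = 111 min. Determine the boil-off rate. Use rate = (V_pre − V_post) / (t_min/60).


rate = (34.9 − 20.3) / (111/60)

7.8919 L/hr


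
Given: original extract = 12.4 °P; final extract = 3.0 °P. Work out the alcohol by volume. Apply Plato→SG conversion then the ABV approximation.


SG = 259/(259 − P);  ABV = (OG − FG)·131.25
OG = 259/(259 − 12.4) = 1.0503
FG = 259/(259 − 3.0) = 1.0117
ABV = (1.0503 − 1.0117)·131.25

5.0617 % ABV


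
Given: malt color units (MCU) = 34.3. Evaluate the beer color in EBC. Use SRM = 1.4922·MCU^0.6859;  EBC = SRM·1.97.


SRM = 1.4922·34.3^0.6859 = 16.8611
EBC = 16.8611·1.97

33.2163 EBC


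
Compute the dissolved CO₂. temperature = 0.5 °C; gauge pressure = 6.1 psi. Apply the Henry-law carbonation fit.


vols = (P + 14.695)·(0.01821 + 0.09011·e^(−0.04·T))
vols = (6.1 + 14.695)·(0.01821 + 0.09011·e^(−0.04·0.5))

2.2154 volumes


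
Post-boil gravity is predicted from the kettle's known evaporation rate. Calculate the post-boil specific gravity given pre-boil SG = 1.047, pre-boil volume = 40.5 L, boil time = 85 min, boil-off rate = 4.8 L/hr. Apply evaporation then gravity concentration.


V_post = V_pre − rate·(t/60);  SG_post = 1 + (SG_pre−1)·V_pre/V_post
V_post = 40.5 − 4.8·(85/60) = 33.7000
SG_post = 1 + (1.047 − 1)·40.5/33.7000

1.0565


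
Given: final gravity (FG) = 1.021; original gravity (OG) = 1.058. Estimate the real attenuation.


AA = (OG−FG)/(OG−1)·100;  RA = AA·0.8192
AA = (1.058 − 1.021)/(1.058 − 1)·100 = 63.7931
RA = 63.7931·0.8192

52.2593 %


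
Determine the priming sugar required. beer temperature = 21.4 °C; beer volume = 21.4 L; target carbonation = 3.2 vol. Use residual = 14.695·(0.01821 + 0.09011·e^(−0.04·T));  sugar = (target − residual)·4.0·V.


residual = 14.695·(0.01821 + 0.09011·e^(−0.04·21.4)) = 0.8302
sugar = (3.2 − 0.8302)·4.0·21.4

202.8567 g


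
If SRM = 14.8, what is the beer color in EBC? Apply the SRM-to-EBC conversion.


EBC = SRM · 1.97
EBC = 14.8 · 1.97

29.1560 EBC


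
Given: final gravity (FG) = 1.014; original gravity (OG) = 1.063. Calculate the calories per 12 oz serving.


ABW = (OG−FG)·131.25·0.79/FG;  °P = 259 − 259/SG (for OG→OE and FG→AE);  RE = 0.1808·OE + 0.8192·AE;  Cal = (6.9·ABW + 4·(RE−0.1))·FG·3.55
ABW = (1.063 − 1.014)·131.25·0.79/1.014 = 5.0105
OE = 259 − 259/1.063 = 15.3500 °P
AE = 259 − 259/1.014 = 3.5759 °P
RE = 0.1808·15.3500 + 0.8192·3.5759 = 5.7047 °P
Cal = (6.9·5.0105 + 4·(5.7047−0.1))·1.014·3.55

205.1521 kcal


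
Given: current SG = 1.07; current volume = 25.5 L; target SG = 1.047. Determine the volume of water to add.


V_water = V·((SG_curr − 1)/(SG_target − 1) − 1)
V_water = 25.5·((1.07 − 1)/(1.047 − 1) − 1)

12.4787 L


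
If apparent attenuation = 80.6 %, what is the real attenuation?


RA = AA · 0.8192
RA = 80.6 · 0.8192

66.0275 %


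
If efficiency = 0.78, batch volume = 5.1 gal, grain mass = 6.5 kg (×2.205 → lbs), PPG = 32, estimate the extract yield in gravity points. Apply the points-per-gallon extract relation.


points = lbs × PPG × eff / vol
lbs = 6.5 × 2.205 = 14.3325
points = 14.3325 × 32 × 0.78 / 5.1

70.1449 points


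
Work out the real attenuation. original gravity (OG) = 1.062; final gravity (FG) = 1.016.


AA = (OG−FG)/(OG−1)·100;  RA = AA·0.8192
AA = (1.062 − 1.016)/(1.062 − 1)·100 = 74.1935
RA = 74.1935·0.8192

60.7794 %


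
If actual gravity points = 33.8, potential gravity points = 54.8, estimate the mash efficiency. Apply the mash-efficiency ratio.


efficiency = actual / potential × 100
efficiency = 33.8 / 54.8 × 100

61.6788 %


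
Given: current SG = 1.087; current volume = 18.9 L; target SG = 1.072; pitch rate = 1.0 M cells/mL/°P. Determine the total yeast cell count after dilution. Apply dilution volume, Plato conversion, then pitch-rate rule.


V_w = V·((SG_c−1)/(SG_t−1)−1);  °P = 259 − 259/SG_t;  cells = rate·(V+V_w)·°P
V_w = 18.9·((1.087−1)/(1.072−1)−1) = 3.9375
V_final = 18.9 + 3.9375 = 22.8375
°P = 259 − 259/1.072 = 17.3955
cells = 1.0·22.8375·17.3955

397.2702 billion cells


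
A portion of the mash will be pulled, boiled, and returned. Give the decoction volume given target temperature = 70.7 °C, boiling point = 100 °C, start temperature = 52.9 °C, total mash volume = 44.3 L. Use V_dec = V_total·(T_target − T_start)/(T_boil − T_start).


V_dec = 44.3·(70.7 − 52.9)/(100 − 52.9)

16.7418 L


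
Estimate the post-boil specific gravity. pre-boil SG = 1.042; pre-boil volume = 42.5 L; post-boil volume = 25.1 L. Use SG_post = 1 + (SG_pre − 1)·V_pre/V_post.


pts_pre = (1.042 − 1)·1000 = 42.0000
pts_post = 42.0000·42.5/25.1 = 71.1155
SG_post = 1 + 71.1155/1000

1.0711


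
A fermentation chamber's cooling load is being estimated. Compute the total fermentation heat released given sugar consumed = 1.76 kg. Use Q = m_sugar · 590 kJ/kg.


Q = 1.76 · 590

1038.4000 kJ


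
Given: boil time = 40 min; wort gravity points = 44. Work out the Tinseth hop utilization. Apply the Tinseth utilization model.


U = 1.65·0.000125^(GP/1000) · (1 − e^(−0.04·t))/4.15
bigness = 1.65·0.000125^(44/1000) = 1.1111
boil_factor = (1 − e^(−0.04·40))/4.15 = 0.1923
U = 1.1111 · 0.1923

0.2137


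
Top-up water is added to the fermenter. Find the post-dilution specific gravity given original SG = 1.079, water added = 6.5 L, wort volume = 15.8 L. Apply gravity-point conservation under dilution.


SG_new = 1 + (SG_old − 1)·V_old/(V_old + V_water)
pts = (1.079 − 1)·1000·15.8/(15.8 + 6.5) = 55.9731
SG_new = 1 + 55.9731/1000

1.0560


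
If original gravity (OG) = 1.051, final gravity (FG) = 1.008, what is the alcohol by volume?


ABV = (OG − FG) · 131.25
ABV = (1.051 − 1.008) · 131.25

5.6437 % ABV


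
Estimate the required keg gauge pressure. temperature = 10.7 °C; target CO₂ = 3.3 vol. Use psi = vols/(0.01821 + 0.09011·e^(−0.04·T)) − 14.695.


psi = 3.3/(0.01821 + 0.09011·e^(−0.04·10.7)) − 14.695

28.1929 psi


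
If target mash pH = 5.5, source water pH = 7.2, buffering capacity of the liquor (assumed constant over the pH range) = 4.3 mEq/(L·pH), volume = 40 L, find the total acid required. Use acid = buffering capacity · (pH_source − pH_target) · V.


acid = 4.3 · (7.2 − 5.5) · 40

292.4000 mEq


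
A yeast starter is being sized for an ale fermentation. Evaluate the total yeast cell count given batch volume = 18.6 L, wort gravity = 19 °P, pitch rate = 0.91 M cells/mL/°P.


cells (billions) = rate · V_L · °P
cells = 0.91 · 18.6 · 19

321.5940 billion cells


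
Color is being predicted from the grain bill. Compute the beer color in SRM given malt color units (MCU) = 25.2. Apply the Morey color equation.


SRM = 1.4922 · MCU^0.6859
SRM = 1.4922 · 25.2^0.6859

13.6473 SRM


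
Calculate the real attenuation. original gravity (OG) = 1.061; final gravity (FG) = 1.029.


AA = (OG−FG)/(OG−1)·100;  RA = AA·0.8192
AA = (1.061 − 1.029)/(1.061 − 1)·100 = 52.4590
RA = 52.4590·0.8192

42.9744 %


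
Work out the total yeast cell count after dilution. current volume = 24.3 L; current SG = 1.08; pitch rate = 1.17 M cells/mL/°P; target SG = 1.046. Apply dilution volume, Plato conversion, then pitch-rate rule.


V_w = V·((SG_c−1)/(SG_t−1)−1);  °P = 259 − 259/SG_t;  cells = rate·(V+V_w)·°P
V_w = 24.3·((1.08−1)/(1.046−1)−1) = 17.9609
V_final = 24.3 + 17.9609 = 42.2609
°P = 259 − 259/1.046 = 11.3901
cells = 1.17·42.2609·11.3901

563.1839 billion cells


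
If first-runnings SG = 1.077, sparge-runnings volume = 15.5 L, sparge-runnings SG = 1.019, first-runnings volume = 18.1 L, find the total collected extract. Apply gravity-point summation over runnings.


total = Σ (SG_i − 1)·1000·V_i
first = (1.077 − 1)·1000·18.1 = 1393.7000
sparge = (1.019 − 1)·1000·15.5 = 294.5000
total = 1393.7000 + 294.5000

1688.2000 gravity·L


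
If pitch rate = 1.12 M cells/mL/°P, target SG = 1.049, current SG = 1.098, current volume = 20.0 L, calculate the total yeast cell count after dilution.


V_w = V·((SG_c−1)/(SG_t−1)−1);  °P = 259 − 259/SG_t;  cells = rate·(V+V_w)·°P
V_w = 20.0·((1.098−1)/(1.049−1)−1) = 20.0000
V_final = 20.0 + 20.0000 = 40.0000
°P = 259 − 259/1.049 = 12.0982
cells = 1.12·40.0000·12.0982

541.9989 billion cells


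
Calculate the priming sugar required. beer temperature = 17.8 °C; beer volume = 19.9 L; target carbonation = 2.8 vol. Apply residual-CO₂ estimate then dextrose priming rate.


residual = 14.695·(0.01821 + 0.09011·e^(−0.04·T));  sugar = (target − residual)·4.0·V
residual = 14.695·(0.01821 + 0.09011·e^(−0.04·17.8)) = 0.9173
sugar = (2.8 − 0.9173)·4.0·19.9

149.8618 g


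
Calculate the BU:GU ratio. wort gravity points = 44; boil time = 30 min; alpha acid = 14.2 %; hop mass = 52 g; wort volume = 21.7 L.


U = 1.65·0.000125^(GP/1000)·(1−e^(−0.04t))/4.15;  IBU = (α/100)·m·U·1000/V;  BU:GU = IBU/GP
U = 1.65·0.000125^(44/1000)·(1−e^(−0.04·30))/4.15 = 0.1871
IBU = (14.2/100)·52·0.1871·1000/21.7 = 63.6632
BU:GU = 63.6632/44

1.4469


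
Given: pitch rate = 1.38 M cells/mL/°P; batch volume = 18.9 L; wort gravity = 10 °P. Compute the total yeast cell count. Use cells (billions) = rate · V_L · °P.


cells = 1.38 · 18.9 · 10

260.8200 billion cells


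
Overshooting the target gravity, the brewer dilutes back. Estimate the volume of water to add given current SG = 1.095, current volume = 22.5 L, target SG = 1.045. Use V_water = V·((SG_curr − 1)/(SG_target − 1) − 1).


V_water = 22.5·((1.095 − 1)/(1.045 − 1) − 1)

25.0000 L


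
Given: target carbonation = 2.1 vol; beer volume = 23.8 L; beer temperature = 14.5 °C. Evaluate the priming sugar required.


residual = 14.695·(0.01821 + 0.09011·e^(−0.04·T));  sugar = (target − residual)·4.0·V
residual = 14.695·(0.01821 + 0.09011·e^(−0.04·14.5)) = 1.0090
sugar = (2.1 − 1.0090)·4.0·23.8

103.8637 g


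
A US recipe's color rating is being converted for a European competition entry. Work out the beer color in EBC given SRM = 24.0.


EBC = SRM · 1.97
EBC = 24.0 · 1.97

47.2800 EBC


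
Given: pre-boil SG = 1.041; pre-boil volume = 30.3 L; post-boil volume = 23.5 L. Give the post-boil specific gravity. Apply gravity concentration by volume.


SG_post = 1 + (SG_pre − 1)·V_pre/V_post
pts_pre = (1.041 − 1)·1000 = 41.0000
pts_post = 41.0000·30.3/23.5 = 52.8638
SG_post = 1 + 52.8638/1000

1.0529


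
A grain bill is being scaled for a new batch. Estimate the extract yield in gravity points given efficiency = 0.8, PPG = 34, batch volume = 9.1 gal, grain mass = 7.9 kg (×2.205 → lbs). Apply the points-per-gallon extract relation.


points = lbs × PPG × eff / vol
lbs = 7.9 × 2.205 = 17.4195
points = 17.4195 × 34 × 0.8 / 9.1

52.0671 points


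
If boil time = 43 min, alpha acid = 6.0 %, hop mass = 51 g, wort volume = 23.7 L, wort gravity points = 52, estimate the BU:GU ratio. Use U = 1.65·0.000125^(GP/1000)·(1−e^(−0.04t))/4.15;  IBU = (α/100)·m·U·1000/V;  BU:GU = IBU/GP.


U = 1.65·0.000125^(52/1000)·(1−e^(−0.04·43))/4.15 = 0.2045
IBU = (6.0/100)·51·0.2045·1000/23.7 = 26.4093
BU:GU = 26.4093/52

0.5079


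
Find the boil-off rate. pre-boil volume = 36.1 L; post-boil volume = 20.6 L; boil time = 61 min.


rate = (V_pre − V_post) / (t_min/60)
rate = (36.1 − 20.6) / (61/60)

15.2459 L/hr


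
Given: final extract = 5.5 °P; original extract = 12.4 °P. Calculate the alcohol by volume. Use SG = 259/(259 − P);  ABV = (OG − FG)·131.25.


OG = 259/(259 − 12.4) = 1.0503
FG = 259/(259 − 5.5) = 1.0217
ABV = (1.0503 − 1.0217)·131.25

3.7521 % ABV


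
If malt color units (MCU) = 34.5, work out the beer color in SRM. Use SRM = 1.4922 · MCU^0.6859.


SRM = 1.4922 · 34.5^0.6859

16.9284 SRM


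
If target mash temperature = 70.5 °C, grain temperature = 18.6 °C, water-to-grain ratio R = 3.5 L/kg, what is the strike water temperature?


T_strike = (0.41/R)·(T_mash − T_grain) + T_mash
T_strike = (0.41/3.5)·(70.5 − 18.6) + 70.5

76.5797 °C


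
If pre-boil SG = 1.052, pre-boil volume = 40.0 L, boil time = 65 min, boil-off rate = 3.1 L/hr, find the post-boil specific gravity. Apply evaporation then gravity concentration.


V_post = V_pre − rate·(t/60);  SG_post = 1 + (SG_pre−1)·V_pre/V_post
V_post = 40.0 − 3.1·(65/60) = 36.6417
SG_post = 1 + (1.052 − 1)·40.0/36.6417

1.0568


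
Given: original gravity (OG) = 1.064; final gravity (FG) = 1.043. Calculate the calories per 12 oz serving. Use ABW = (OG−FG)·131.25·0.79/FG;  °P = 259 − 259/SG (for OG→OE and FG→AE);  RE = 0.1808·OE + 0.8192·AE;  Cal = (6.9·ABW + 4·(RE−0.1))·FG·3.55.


ABW = (1.064 − 1.043)·131.25·0.79/1.043 = 2.0877
OE = 259 − 259/1.064 = 15.5789 °P
AE = 259 − 259/1.043 = 10.6779 °P
RE = 0.1808·15.5789 + 0.8192·10.6779 = 11.5640 °P
Cal = (6.9·2.0877 + 4·(11.5640−0.1))·1.043·3.55

223.1246 kcal


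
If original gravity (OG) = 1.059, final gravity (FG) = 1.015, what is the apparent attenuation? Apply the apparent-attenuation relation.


AA = (OG − FG)/(OG − 1) · 100
AA = (1.059 − 1.015)/(1.059 − 1) · 100

74.5763 %


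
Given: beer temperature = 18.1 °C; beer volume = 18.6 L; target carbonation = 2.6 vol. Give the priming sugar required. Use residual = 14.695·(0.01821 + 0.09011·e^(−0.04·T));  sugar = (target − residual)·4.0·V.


residual = 14.695·(0.01821 + 0.09011·e^(−0.04·18.1)) = 0.9096
sugar = (2.6 − 0.9096)·4.0·18.6

125.7684 g


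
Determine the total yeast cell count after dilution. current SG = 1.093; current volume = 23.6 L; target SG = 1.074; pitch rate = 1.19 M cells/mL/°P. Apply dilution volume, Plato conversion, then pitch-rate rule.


V_w = V·((SG_c−1)/(SG_t−1)−1);  °P = 259 − 259/SG_t;  cells = rate·(V+V_w)·°P
V_w = 23.6·((1.093−1)/(1.074−1)−1) = 6.0595
V_final = 23.6 + 6.0595 = 29.6595
°P = 259 − 259/1.074 = 17.8454
cells = 1.19·29.6595·17.8454

629.8504 billion cells


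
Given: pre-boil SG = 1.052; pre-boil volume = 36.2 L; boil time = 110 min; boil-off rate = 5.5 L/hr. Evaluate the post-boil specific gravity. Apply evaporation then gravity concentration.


V_post = V_pre − rate·(t/60);  SG_post = 1 + (SG_pre−1)·V_pre/V_post
V_post = 36.2 − 5.5·(110/60) = 26.1167
SG_post = 1 + (1.052 − 1)·36.2/26.1167

1.0721


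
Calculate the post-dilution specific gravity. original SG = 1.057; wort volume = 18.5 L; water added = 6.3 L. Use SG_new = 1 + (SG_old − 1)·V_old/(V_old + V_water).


pts = (1.057 − 1)·1000·18.5/(18.5 + 6.3) = 42.5202
SG_new = 1 + 42.5202/1000

1.0425


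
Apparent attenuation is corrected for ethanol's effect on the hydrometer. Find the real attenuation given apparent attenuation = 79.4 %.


RA = AA · 0.8192
RA = 79.4 · 0.8192

65.0445 %


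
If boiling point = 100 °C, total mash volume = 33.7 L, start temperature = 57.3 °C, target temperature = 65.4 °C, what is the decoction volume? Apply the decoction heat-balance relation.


V_dec = V_total·(T_target − T_start)/(T_boil − T_start)
V_dec = 33.7·(65.4 − 57.3)/(100 − 57.3)

6.3927 L


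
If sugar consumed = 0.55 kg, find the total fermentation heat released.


Q = m_sugar · 590 kJ/kg
Q = 0.55 · 590

324.5000 kJ


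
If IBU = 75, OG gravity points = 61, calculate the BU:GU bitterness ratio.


BU:GU = IBU / OG_points
BU:GU = 75 / 61

1.2295


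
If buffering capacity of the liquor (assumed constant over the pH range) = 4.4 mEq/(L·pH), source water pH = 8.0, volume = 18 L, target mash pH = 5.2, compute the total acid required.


acid = buffering capacity · (pH_source − pH_target) · V
acid = 4.4 · (8.0 − 5.2) · 18

221.7600 mEq


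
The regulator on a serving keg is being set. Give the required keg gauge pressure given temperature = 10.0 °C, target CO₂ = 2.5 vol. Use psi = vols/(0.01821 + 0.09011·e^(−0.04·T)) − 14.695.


psi = 2.5/(0.01821 + 0.09011·e^(−0.04·10.0)) − 14.695

17.1065 psi


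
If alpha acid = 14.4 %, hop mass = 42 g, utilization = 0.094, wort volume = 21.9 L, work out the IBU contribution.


IBU = (α/100)·mass·U·1000 / V
IBU = (14.4/100)·42·0.094·1000 / 21.9

25.9595 IBU


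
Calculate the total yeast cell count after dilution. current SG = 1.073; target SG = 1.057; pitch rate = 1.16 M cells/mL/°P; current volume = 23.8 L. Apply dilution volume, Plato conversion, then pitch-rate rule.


V_w = V·((SG_c−1)/(SG_t−1)−1);  °P = 259 − 259/SG_t;  cells = rate·(V+V_w)·°P
V_w = 23.8·((1.073−1)/(1.057−1)−1) = 6.6807
V_final = 23.8 + 6.6807 = 30.4807
°P = 259 − 259/1.057 = 13.9669
cells = 1.16·30.4807·13.9669

493.8358 billion cells


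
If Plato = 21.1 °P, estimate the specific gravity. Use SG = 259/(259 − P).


SG = 259/(259 − 21.1)

1.0887


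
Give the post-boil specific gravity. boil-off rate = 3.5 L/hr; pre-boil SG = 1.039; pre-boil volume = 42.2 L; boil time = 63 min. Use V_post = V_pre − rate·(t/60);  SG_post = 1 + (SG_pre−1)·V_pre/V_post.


V_post = 42.2 − 3.5·(63/60) = 38.5250
SG_post = 1 + (1.039 − 1)·42.2/38.5250

1.0427


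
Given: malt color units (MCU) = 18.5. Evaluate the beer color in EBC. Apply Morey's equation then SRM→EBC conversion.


SRM = 1.4922·MCU^0.6859;  EBC = SRM·1.97
SRM = 1.4922·18.5^0.6859 = 11.0403
EBC = 11.0403·1.97

21.7494 EBC


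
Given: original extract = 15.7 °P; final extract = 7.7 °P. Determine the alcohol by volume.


SG = 259/(259 − P);  ABV = (OG − FG)·131.25
OG = 259/(259 − 15.7) = 1.0645
FG = 259/(259 − 7.7) = 1.0306
ABV = (1.0645 − 1.0306)·131.25

4.4479 % ABV


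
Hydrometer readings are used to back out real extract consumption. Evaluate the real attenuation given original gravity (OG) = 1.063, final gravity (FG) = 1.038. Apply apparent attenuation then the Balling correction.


AA = (OG−FG)/(OG−1)·100;  RA = AA·0.8192
AA = (1.063 − 1.038)/(1.063 − 1)·100 = 39.6825
RA = 39.6825·0.8192

32.5079 %


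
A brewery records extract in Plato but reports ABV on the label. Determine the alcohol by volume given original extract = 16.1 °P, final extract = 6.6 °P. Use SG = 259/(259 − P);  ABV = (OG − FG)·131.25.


OG = 259/(259 − 16.1) = 1.0663
FG = 259/(259 − 6.6) = 1.0261
ABV = (1.0663 − 1.0261)·131.25

5.2675 % ABV


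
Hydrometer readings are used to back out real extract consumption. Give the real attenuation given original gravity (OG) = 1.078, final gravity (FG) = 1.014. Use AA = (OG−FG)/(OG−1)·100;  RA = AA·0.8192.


AA = (1.078 − 1.014)/(1.078 − 1)·100 = 82.0513
RA = 82.0513·0.8192

67.2164 %


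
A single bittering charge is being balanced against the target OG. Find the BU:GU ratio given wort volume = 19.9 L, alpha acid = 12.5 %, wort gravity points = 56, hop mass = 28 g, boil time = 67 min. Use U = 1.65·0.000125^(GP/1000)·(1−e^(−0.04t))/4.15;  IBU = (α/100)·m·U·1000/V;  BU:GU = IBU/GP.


U = 1.65·0.000125^(56/1000)·(1−e^(−0.04·67))/4.15 = 0.2239
IBU = (12.5/100)·28·0.2239·1000/19.9 = 39.3760
BU:GU = 39.3760/56

0.7031


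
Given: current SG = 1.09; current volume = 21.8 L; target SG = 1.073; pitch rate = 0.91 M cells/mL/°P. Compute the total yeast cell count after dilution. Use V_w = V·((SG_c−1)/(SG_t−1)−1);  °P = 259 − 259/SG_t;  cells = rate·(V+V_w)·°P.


V_w = 21.8·((1.09−1)/(1.073−1)−1) = 5.0767
V_final = 21.8 + 5.0767 = 26.8767
°P = 259 − 259/1.073 = 17.6207
cells = 0.91·26.8767·17.6207

430.9634 billion cells


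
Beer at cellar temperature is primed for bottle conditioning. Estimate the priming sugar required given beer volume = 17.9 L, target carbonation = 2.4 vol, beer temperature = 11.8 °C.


residual = 14.695·(0.01821 + 0.09011·e^(−0.04·T));  sugar = (target − residual)·4.0·V
residual = 14.695·(0.01821 + 0.09011·e^(−0.04·11.8)) = 1.0935
sugar = (2.4 − 1.0935)·4.0·17.9

93.5419 g


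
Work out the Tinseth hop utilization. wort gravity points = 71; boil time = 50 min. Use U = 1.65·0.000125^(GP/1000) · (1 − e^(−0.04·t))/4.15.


bigness = 1.65·0.000125^(71/1000) = 0.8717
boil_factor = (1 − e^(−0.04·50))/4.15 = 0.2084
U = 0.8717 · 0.2084

0.1816


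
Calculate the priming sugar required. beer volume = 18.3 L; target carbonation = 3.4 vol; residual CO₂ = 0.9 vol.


sugar = (target − residual)·4.0·V
sugar = (3.4 − 0.9)·4.0·18.3

183.0000 g


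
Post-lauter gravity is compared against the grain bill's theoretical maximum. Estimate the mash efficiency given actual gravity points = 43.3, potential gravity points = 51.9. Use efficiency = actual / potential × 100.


efficiency = 43.3 / 51.9 × 100

83.4297 %


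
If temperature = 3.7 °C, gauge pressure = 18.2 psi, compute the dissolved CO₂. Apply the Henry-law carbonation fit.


vols = (P + 14.695)·(0.01821 + 0.09011·e^(−0.04·T))
vols = (18.2 + 14.695)·(0.01821 + 0.09011·e^(−0.04·3.7))

3.1554 volumes


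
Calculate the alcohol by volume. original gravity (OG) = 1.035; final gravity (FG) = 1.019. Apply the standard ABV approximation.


ABV = (OG − FG) · 131.25
ABV = (1.035 − 1.019) · 131.25

2.1000 % ABV


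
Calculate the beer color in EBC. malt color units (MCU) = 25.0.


SRM = 1.4922·MCU^0.6859;  EBC = SRM·1.97
SRM = 1.4922·25.0^0.6859 = 13.5729
EBC = 13.5729·1.97

26.7387 EBC


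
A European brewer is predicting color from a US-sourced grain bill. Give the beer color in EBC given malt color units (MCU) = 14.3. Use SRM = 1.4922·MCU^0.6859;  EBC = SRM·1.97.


SRM = 1.4922·14.3^0.6859 = 9.2528
EBC = 9.2528·1.97

18.2280 EBC


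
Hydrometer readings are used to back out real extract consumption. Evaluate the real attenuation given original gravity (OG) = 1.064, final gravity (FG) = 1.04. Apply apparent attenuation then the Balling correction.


AA = (OG−FG)/(OG−1)·100;  RA = AA·0.8192
AA = (1.064 − 1.04)/(1.064 − 1)·100 = 37.5000
RA = 37.5000·0.8192

30.7200 %


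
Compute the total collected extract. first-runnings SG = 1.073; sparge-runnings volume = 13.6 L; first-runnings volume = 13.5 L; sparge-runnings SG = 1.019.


total = Σ (SG_i − 1)·1000·V_i
first = (1.073 − 1)·1000·13.5 = 985.5000
sparge = (1.019 − 1)·1000·13.6 = 258.4000
total = 985.5000 + 258.4000

1243.9000 gravity·L


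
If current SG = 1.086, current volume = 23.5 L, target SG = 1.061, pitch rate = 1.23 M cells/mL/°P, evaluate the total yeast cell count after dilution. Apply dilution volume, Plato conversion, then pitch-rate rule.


V_w = V·((SG_c−1)/(SG_t−1)−1);  °P = 259 − 259/SG_t;  cells = rate·(V+V_w)·°P
V_w = 23.5·((1.086−1)/(1.061−1)−1) = 9.6311
V_final = 23.5 + 9.6311 = 33.1311
°P = 259 − 259/1.061 = 14.8907
cells = 1.23·33.1311·14.8907

606.8143 billion cells


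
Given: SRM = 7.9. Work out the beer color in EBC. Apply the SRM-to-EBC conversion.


EBC = SRM · 1.97
EBC = 7.9 · 1.97

15.5630 EBC


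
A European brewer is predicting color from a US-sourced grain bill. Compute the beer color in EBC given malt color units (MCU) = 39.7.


SRM = 1.4922·MCU^0.6859;  EBC = SRM·1.97
SRM = 1.4922·39.7^0.6859 = 18.6396
EBC = 18.6396·1.97

36.7201 EBC


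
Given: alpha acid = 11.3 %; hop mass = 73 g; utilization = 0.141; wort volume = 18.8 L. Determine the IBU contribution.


IBU = (α/100)·mass·U·1000 / V
IBU = (11.3/100)·73·0.141·1000 / 18.8

61.8675 IBU


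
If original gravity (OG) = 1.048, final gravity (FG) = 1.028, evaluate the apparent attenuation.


AA = (OG − FG)/(OG − 1) · 100
AA = (1.048 − 1.028)/(1.048 − 1) · 100

41.6667 %


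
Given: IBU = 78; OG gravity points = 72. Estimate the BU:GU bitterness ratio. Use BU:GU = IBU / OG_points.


BU:GU = 78 / 72

1.0833


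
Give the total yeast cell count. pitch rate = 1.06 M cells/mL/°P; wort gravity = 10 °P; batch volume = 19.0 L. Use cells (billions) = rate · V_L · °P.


cells = 1.06 · 19.0 · 10

201.4000 billion cells


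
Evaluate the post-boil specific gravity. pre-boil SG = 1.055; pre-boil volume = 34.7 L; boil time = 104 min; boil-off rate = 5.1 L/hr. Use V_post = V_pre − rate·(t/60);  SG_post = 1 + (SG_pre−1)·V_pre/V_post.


V_post = 34.7 − 5.1·(104/60) = 25.8600
SG_post = 1 + (1.055 − 1)·34.7/25.8600

1.0738


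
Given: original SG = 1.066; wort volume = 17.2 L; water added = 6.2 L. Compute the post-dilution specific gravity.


SG_new = 1 + (SG_old − 1)·V_old/(V_old + V_water)
pts = (1.066 − 1)·1000·17.2/(17.2 + 6.2) = 48.5128
SG_new = 1 + 48.5128/1000

1.0485


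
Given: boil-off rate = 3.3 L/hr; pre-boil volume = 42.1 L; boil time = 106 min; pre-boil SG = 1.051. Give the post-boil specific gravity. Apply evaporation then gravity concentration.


V_post = V_pre − rate·(t/60);  SG_post = 1 + (SG_pre−1)·V_pre/V_post
V_post = 42.1 − 3.3·(106/60) = 36.2700
SG_post = 1 + (1.051 − 1)·42.1/36.2700

1.0592


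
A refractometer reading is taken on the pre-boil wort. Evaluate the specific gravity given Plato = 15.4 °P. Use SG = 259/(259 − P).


SG = 259/(259 − 15.4)

1.0632
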